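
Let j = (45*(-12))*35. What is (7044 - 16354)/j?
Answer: 133/270 ≈ 0.49259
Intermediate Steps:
j = -18900 (j = -540*35 = -18900)
(7044 - 16354)/j = (7044 - 16354)/(-18900) = -9310*(-1/18900) = 133/270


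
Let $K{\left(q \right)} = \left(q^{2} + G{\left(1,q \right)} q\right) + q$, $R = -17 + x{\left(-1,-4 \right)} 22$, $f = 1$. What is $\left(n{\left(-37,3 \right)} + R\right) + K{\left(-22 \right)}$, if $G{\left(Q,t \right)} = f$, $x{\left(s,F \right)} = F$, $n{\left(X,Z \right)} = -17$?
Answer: $318$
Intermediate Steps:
$G{\left(Q,t \right)} = 1$
$R = -105$ ($R = -17 - 88 = -105$)
$K{\left(q \right)} = q^{2} + 2 q$ ($K{\left(q \right)} = \left(q^{2} + 1 q\right) + q = \left(q^{2} + q\right) + q = \left(q + q^{2}\right) + q = q^{2} + 2 q$)
$\left(n{\left(-37,3 \right)} + R\right) + K{\left(-22 \right)} = \left(-17 - 105\right) - 22 \left(2 - 22\right) = -122 - -440 = -122 + 440 = 318$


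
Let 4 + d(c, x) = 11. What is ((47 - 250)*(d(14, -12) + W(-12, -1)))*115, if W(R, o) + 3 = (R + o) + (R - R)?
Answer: 210105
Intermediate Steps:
W(R, o) = -3 + R + o (W(R, o) = -3 + ((R + o) + (R - R)) = -3 + ((R + o) + 0) = -3 + (R + o) = -3 + R + o)
d(c, x) = 7 (d(c, x) = -4 + 11 = 7)
((47 - 250)*(d(14, -12) + W(-12, -1)))*115 = ((47 - 250)*(7 + (-3 - 12 - 1)))*115 = -203*(7 - 16)*115 = -203*(-9)*115 = 1827*115 = 210105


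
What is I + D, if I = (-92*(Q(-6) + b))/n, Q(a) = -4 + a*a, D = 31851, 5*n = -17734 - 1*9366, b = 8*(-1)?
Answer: 43158657/1355 ≈ 31851.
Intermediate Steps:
b = -8
n = -5420 (n = (-17734 - 1*9366)/5 = (-17734 - 9366)/5 = (1/5)*(-27100) = -5420)
Q(a) = -4 + a**2
I = 552/1355 (I = -92*((-4 + (-6)**2) - 8)/(-5420) = -92*((-4 + 36) - 8)*(-1/5420) = -92*(32 - 8)*(-1/5420) = -92*24*(-1/5420) = -2208*(-1/5420) = 552/1355 ≈ 0.40738)
I + D = 552/1355 + 31851 = 43158657/1355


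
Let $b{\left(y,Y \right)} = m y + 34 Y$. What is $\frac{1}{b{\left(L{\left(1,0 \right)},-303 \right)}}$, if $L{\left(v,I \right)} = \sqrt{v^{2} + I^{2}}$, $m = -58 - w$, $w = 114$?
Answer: $- \frac{1}{10474} \approx -9.5475 \cdot 10^{-5}$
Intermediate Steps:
$m = -172$ ($m = -58 - 114 = -172$)
$L{\left(v,I \right)} = \sqrt{I^{2} + v^{2}}$
$b{\left(y,Y \right)} = - 172 y + 34 Y$
$\frac{1}{b{\left(L{\left(1,0 \right)},-303 \right)}} = \frac{1}{- 172 \sqrt{0^{2} + 1^{2}} + 34 \left(-303\right)} = \frac{1}{- 172 \sqrt{0 + 1} - 10302} = \frac{1}{- 172 \sqrt{1} - 10302} = \frac{1}{\left(-172\right) 1 - 10302} = \frac{1}{-172 - 10302} = \frac{1}{-10474} = - \frac{1}{10474}$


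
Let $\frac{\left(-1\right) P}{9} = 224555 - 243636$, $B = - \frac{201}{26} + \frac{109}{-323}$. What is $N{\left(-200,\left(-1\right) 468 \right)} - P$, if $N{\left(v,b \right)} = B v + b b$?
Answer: $\frac{205367405}{4199} \approx 48909.0$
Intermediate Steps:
$B = - \frac{67757}{8398}$ ($B = \left(-201\right) \frac{1}{26} + 109 \left(- \frac{1}{323}\right) = - \frac{201}{26} - \frac{109}{323} = - \frac{67757}{8398} \approx -8.0682$)
$N{\left(v,b \right)} = b^{2} - \frac{67757 v}{8398}$ ($N{\left(v,b \right)} = - \frac{67757 v}{8398} + b b = - \frac{67757 v}{8398} + b^{2} = b^{2} - \frac{67757 v}{8398}$)
$P = 171729$ ($P = - 9 \left(224555 - 243636\right) = \left(-9\right) \left(-19081\right) = 171729$)
$N{\left(-200,\left(-1\right) 468 \right)} - P = \left(\left(\left(-1\right) 468\right)^{2} - - \frac{6775700}{4199}\right) - 171729 = \left(\left(-468\right)^{2} + \frac{6775700}{4199}\right) - 171729 = \left(219024 + \frac{6775700}{4199}\right) - 171729 = \frac{926457476}{4199} - 171729 = \frac{205367405}{4199}$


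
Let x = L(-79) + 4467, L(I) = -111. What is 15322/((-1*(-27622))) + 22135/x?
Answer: 339077801/60160716 ≈ 5.6362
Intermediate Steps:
x = 4356 (x = -111 + 4467 = 4356)
15322/((-1*(-27622))) + 22135/x = 15322/((-1*(-27622))) + 22135/4356 = 15322/27622 + 22135*(1/4356) = 15322*(1/27622) + 22135/4356 = 7661/13811 + 22135/4356 = 339077801/60160716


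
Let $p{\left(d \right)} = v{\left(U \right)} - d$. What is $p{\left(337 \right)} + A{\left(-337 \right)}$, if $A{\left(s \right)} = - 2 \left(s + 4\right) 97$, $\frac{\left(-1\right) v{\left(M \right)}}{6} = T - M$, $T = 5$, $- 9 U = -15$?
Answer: $64245$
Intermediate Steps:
$U = \frac{5}{3}$ ($U = \left(- \frac{1}{9}\right) \left(-15\right) = \frac{5}{3} \approx 1.6667$)
$v{\left(M \right)} = -30 + 6 M$ ($v{\left(M \right)} = - 6 \left(5 - M\right) = -30 + 6 M$)
$A{\left(s \right)} = -776 - 194 s$ ($A{\left(s \right)} = - 2 \left(4 + s\right) 97 = \left(-8 - 2 s\right) 97 = -776 - 194 s$)
$p{\left(d \right)} = -20 - d$ ($p{\left(d \right)} = \left(-30 + 6 \cdot \frac{5}{3}\right) - d = \left(-30 + 10\right) - d = -20 - d$)
$p{\left(337 \right)} + A{\left(-337 \right)} = \left(-20 - 337\right) - -64602 = \left(-20 - 337\right) + \left(-776 + 65378\right) = -357 + 64602 = 64245$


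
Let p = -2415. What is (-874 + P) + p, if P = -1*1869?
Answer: -5158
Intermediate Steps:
P = -1869
(-874 + P) + p = (-874 - 1869) - 2415 = -2743 - 2415 = -5158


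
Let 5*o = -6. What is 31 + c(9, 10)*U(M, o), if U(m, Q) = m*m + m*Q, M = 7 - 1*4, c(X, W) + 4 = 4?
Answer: 31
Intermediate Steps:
c(X, W) = 0 (c(X, W) = -4 + 4 = 0)
o = -6/5 (o = (⅕)*(-6) = -6/5 ≈ -1.2000)
M = 3 (M = 7 - 4 = 3)
U(m, Q) = m² + Q*m
31 + c(9, 10)*U(M, o) = 31 + 0*(3*(-6/5 + 3)) = 31 + 0*(3*(9/5)) = 31 + 0*(27/5) = 31 + 0 = 31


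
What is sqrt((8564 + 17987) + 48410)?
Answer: 3*sqrt(8329) ≈ 273.79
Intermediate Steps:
sqrt((8564 + 17987) + 48410) = sqrt(26551 + 48410) = sqrt(74961) = 3*sqrt(8329)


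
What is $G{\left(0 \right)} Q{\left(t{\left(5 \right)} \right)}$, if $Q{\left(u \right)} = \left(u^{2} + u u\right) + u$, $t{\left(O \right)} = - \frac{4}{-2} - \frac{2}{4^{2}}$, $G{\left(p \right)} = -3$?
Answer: $- \frac{855}{32} \approx -26.719$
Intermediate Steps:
$t{\left(O \right)} = \frac{15}{8}$ ($t{\left(O \right)} = \left(-4\right) \left(- \frac{1}{2}\right) - \frac{2}{16} = 2 - \frac{1}{8} = \frac{15}{8}$)
$Q{\left(u \right)} = u + 2 u^{2}$ ($Q{\left(u \right)} = \left(u^{2} + u^{2}\right) + u = 2 u^{2} + u = u + 2 u^{2}$)
$G{\left(0 \right)} Q{\left(t{\left(5 \right)} \right)} = - 3 \frac{15 \left(1 + 2 \cdot \frac{15}{8}\right)}{8} = - 3 \frac{15 \left(1 + \frac{15}{4}\right)}{8} = - 3 \cdot \frac{15}{8} \cdot \frac{19}{4} = \left(-3\right) \frac{285}{32} = - \frac{855}{32}$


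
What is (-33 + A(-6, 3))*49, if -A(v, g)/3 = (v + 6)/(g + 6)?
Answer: -1617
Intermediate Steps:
A(v, g) = -3*(6 + v)/(6 + g) (A(v, g) = -3*(v + 6)/(g + 6) = -3*(6 + v)/(6 + g))
(-33 + A(-6, 3))*49 = (-33 + 3*(-6 - 1*(-6))/(6 + 3))*49 = (-33 + 3*(-6 + 6)/9)*49 = (-33 + 3*(⅑)*0)*49 = (-33 + 0)*49 = -33*49 = -1617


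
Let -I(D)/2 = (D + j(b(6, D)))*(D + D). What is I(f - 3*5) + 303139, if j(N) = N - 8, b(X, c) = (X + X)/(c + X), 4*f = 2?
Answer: 5129786/17 ≈ 3.0175e+5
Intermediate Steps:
f = ½ (f = (¼)*2 = ½ ≈ 0.50000)
b(X, c) = 2*X/(X + c) (b(X, c) = (2*X)/(X + c) = 2*X/(X + c))
j(N) = -8 + N
I(D) = -4*D*(-8 + D + 12/(6 + D)) (I(D) = -2*(D + (-8 + 2*6/(6 + D)))*(D + D) = -2*(D + (-8 + 12/(6 + D)))*2*D = -2*(-8 + D + 12/(6 + D))*2*D = -4*D*(-8 + D + 12/(6 + D)))
I(f - 3*5) + 303139 = 4*(½ - 3*5)*(36 - (½ - 3*5)² + 2*(½ - 3*5))/(6 + (½ - 3*5)) + 303139 = 4*(½ - 15)*(36 - (½ - 15)² + 2*(½ - 15))/(6 + (½ - 15)) + 303139 = 4*(-29/2)*(36 - (-29/2)² + 2*(-29/2))/(6 - 29/2) + 303139 = 4*(-29/2)*(36 - 1*841/4 - 29)/(-17/2) + 303139 = 4*(-29/2)*(-2/17)*(36 - 841/4 - 29) + 303139 = 4*(-29/2)*(-2/17)*(-813/4) + 303139 = -23577/17 + 303139 = 5129786/17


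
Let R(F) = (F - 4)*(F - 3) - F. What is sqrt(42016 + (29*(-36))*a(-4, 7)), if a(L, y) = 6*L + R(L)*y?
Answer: 4*I*sqrt(23213) ≈ 609.43*I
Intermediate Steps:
R(F) = -F + (-4 + F)*(-3 + F) (R(F) = (-4 + F)*(-3 + F) - F = -F + (-4 + F)*(-3 + F))
a(L, y) = 6*L + y*(12 + L**2 - 8*L) (a(L, y) = 6*L + (12 + L**2 - 8*L)*y = 6*L + y*(12 + L**2 - 8*L))
sqrt(42016 + (29*(-36))*a(-4, 7)) = sqrt(42016 + (29*(-36))*(6*(-4) + 7*(12 + (-4)**2 - 8*(-4)))) = sqrt(42016 - 1044*(-24 + 7*(12 + 16 + 32))) = sqrt(42016 - 1044*(-24 + 7*60)) = sqrt(42016 - 1044*(-24 + 420)) = sqrt(42016 - 1044*396) = sqrt(42016 - 413424) = sqrt(-371408) = 4*I*sqrt(23213)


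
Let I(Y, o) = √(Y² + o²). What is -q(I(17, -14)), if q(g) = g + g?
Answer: -2*√485 ≈ -44.045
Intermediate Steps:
q(g) = 2*g
-q(I(17, -14)) = -2*√(17² + (-14)²) = -2*√(289 + 196) = -2*√485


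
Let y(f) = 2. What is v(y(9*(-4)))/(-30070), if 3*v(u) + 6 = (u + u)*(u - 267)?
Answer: 533/45105 ≈ 0.011817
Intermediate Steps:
v(u) = -2 + 2*u*(-267 + u)/3 (v(u) = -2 + ((u + u)*(u - 267))/3 = -2 + ((2*u)*(-267 + u))/3 = -2 + (2*u*(-267 + u))/3 = -2 + 2*u*(-267 + u)/3)
v(y(9*(-4)))/(-30070) = (-2 - 178*2 + (⅔)*2²)/(-30070) = (-2 - 356 + (⅔)*4)*(-1/30070) = (-2 - 356 + 8/3)*(-1/30070) = -1066/3*(-1/30070) = 533/45105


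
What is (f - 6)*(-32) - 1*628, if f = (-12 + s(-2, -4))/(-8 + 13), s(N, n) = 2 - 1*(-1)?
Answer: -1892/5 ≈ -378.40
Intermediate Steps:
s(N, n) = 3 (s(N, n) = 2 + 1 = 3)
f = -9/5 (f = (-12 + 3)/(-8 + 13) = -9/5 ≈ -1.8000)
(f - 6)*(-32) - 1*628 = (-9/5 - 6)*(-32) - 1*628 = -39/5*(-32) - 628 = 1248/5 - 628 = -1892/5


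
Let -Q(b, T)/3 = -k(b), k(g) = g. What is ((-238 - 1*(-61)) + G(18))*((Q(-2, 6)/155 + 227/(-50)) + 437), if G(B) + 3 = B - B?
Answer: -12064554/155 ≈ -77836.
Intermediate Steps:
G(B) = -3 (G(B) = -3 + (B - B) = -3 + 0 = -3)
Q(b, T) = 3*b (Q(b, T) = -(-3)*b = 3*b)
((-238 - 1*(-61)) + G(18))*((Q(-2, 6)/155 + 227/(-50)) + 437) = ((-238 - 1*(-61)) - 3)*(((3*(-2))/155 + 227/(-50)) + 437) = ((-238 + 61) - 3)*((-6*1/155 + 227*(-1/50)) + 437) = (-177 - 3)*((-6/155 - 227/50) + 437) = -180*(-7097/1550 + 437) = -180*670253/1550 = -12064554/155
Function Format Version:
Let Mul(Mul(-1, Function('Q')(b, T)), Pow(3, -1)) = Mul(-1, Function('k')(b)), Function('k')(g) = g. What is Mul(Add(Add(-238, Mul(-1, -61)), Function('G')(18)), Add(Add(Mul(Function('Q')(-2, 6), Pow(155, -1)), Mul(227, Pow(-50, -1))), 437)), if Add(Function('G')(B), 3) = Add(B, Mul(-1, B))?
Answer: Rational(-12064554, 155) ≈ -77836.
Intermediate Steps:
Function('G')(B) = -3 (Function('G')(B) = Add(-3, Add(B, Mul(-1, B))) = Add(-3, 0) = -3)
Function('Q')(b, T) = Mul(3, b) (Function('Q')(b, T) = Mul(-3, Mul(-1, b)) = Mul(3, b))
Mul(Add(Add(-238, Mul(-1, -61)), Function('G')(18)), Add(Add(Mul(Function('Q')(-2, 6), Pow(155, -1)), Mul(227, Pow(-50, -1))), 437)) = Mul(Add(Add(-238, Mul(-1, -61)), -3), Add(Add(Mul(Mul(3, -2), Pow(155, -1)), Mul(227, Pow(-50, -1))), 437)) = Mul(Add(Add(-238, 61), -3), Add(Add(Mul(-6, Rational(1, 155)), Mul(227, Rational(-1, 50))), 437)) = Mul(Add(-177, -3), Add(Add(Rational(-6, 155), Rational(-227, 50)), 437)) = Mul(-180, Add(Rational(-7097, 1550), 437)) = Mul(-180, Rational(670253, 1550)) = Rational(-12064554, 155)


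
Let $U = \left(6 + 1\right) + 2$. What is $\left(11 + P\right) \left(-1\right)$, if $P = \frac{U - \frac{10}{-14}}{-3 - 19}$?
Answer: $- \frac{813}{77} \approx -10.558$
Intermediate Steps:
$U = 9$ ($U = 7 + 2 = 9$)
$P = - \frac{34}{77}$ ($P = \frac{9 - \frac{10}{-14}}{-3 - 19} = \frac{9 - - \frac{5}{7}}{-22} = \left(9 + \frac{5}{7}\right) \left(- \frac{1}{22}\right) = \frac{68}{7} \left(- \frac{1}{22}\right) = - \frac{34}{77} \approx -0.44156$)
$\left(11 + P\right) \left(-1\right) = \left(11 - \frac{34}{77}\right) \left(-1\right) = \frac{813}{77} \left(-1\right) = - \frac{813}{77}$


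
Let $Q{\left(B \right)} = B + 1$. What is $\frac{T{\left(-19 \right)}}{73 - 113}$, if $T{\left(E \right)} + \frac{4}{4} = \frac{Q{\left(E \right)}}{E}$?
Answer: $\frac{1}{760} \approx 0.0013158$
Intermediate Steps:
$Q{\left(B \right)} = 1 + B$
$T{\left(E \right)} = -1 + \frac{1 + E}{E}$
$\frac{T{\left(-19 \right)}}{73 - 113} = \frac{1}{\left(-19\right) \left(73 - 113\right)} = - \frac{1}{19 \left(-40\right)} = \left(- \frac{1}{19}\right) \left(- \frac{1}{40}\right) = \frac{1}{760}$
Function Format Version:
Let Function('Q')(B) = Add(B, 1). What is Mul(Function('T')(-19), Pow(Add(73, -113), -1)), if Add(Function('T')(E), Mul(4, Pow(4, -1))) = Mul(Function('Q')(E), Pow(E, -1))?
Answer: Rational(1, 760) ≈ 0.0013158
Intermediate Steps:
Function('Q')(B) = Add(1, B)
Function('T')(E) = Add(-1, Mul(Pow(E, -1), Add(1, E))) (Function('T')(E) = Add(-1, Mul(Add(1, E), Pow(E, -1))) = Add(-1, Mul(Pow(E, -1), Add(1, E))))
Mul(Function('T')(-19), Pow(Add(73, -113), -1)) = Mul(Pow(-19, -1), Pow(Add(73, -113), -1)) = Mul(Rational(-1, 19), Pow(-40, -1)) = Mul(Rational(-1, 19), Rational(-1, 40)) = Rational(1, 760)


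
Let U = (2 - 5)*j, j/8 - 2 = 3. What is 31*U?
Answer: -3720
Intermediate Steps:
j = 40 (j = 16 + 8*3 = 16 + 24 = 40)
U = -120 (U = (2 - 5)*40 = -3*40 = -120)
31*U = 31*(-120) = -3720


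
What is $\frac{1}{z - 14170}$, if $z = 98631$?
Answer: $\frac{1}{84461} \approx 1.184 \cdot 10^{-5}$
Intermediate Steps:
$\frac{1}{z - 14170} = \frac{1}{98631 - 14170} = \frac{1}{84461}$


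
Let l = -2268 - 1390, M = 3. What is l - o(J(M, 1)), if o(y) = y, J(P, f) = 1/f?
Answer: -3659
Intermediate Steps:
J(P, f) = 1/f
l = -3658
l - o(J(M, 1)) = -3658 - 1/1 = -3658 - 1*1 = -3658 - 1 = -3659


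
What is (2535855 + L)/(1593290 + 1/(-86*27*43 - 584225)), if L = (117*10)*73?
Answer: 597710456605/363307827863 ≈ 1.6452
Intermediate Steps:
L = 85410 (L = 1170*73 = 85410)
(2535855 + L)/(1593290 + 1/(-86*27*43 - 584225)) = (2535855 + 85410)/(1593290 + 1/(-86*27*43 - 584225)) = 2621265/(1593290 + 1/(-2322*43 - 584225)) = 2621265/(1593290 + 1/(-99846 - 584225)) = 2621265/(1593290 + 1/(-684071)) = 2621265/(1593290 - 1/684071) = 2621265/(1089923483589/684071) = 2621265*(684071/1089923483589) = 597710456605/363307827863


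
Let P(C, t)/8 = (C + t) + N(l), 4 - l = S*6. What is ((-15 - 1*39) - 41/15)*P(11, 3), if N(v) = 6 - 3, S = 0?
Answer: -115736/15 ≈ -7715.7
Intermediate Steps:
l = 4 (l = 4 - 0*6 = 4 - 1*0 = 4 + 0 = 4)
N(v) = 3
P(C, t) = 24 + 8*C + 8*t (P(C, t) = 8*((C + t) + 3) = 8*(3 + C + t) = 24 + 8*C + 8*t)
((-15 - 1*39) - 41/15)*P(11, 3) = ((-15 - 1*39) - 41/15)*(24 + 8*11 + 8*3) = ((-15 - 39) - 41*1/15)*(24 + 88 + 24) = (-54 - 41/15)*136 = -851/15*136 = -115736/15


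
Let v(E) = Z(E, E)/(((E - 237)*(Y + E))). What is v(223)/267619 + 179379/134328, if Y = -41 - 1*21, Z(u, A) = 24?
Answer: 18033963673797/13504737703688 ≈ 1.3354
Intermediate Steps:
Y = -62 (Y = -41 - 21 = -62)
v(E) = 24/((-237 + E)*(-62 + E)) (v(E) = 24/(((E - 237)*(-62 + E))) = 24/(((-237 + E)*(-62 + E))) = 24*(1/((-237 + E)*(-62 + E))) = 24/((-237 + E)*(-62 + E)))
v(223)/267619 + 179379/134328 = (24/(14694 + 223² - 299*223))/267619 + 179379/134328 = (24/(14694 + 49729 - 66677))*(1/267619) + 179379*(1/134328) = (24/(-2254))*(1/267619) + 59793/44776 = (24*(-1/2254))*(1/267619) + 59793/44776 = -12/1127*1/267619 + 59793/44776 = -12/301606613 + 59793/44776 = 18033963673797/13504737703688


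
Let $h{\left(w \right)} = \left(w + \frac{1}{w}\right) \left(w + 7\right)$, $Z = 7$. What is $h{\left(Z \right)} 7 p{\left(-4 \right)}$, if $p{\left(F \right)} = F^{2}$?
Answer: $11200$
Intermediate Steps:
$h{\left(w \right)} = \left(7 + w\right) \left(w + \frac{1}{w}\right)$ ($h{\left(w \right)} = \left(w + \frac{1}{w}\right) \left(7 + w\right) = \left(7 + w\right) \left(w + \frac{1}{w}\right)$)
$h{\left(Z \right)} 7 p{\left(-4 \right)} = \left(1 + 7^{2} + 7 \cdot 7 + \frac{7}{7}\right) 7 \left(-4\right)^{2} = \left(1 + 49 + 49 + 7 \cdot \frac{1}{7}\right) 7 \cdot 16 = \left(1 + 49 + 49 + 1\right) 7 \cdot 16 = 100 \cdot 7 \cdot 16 = 700 \cdot 16 = 11200$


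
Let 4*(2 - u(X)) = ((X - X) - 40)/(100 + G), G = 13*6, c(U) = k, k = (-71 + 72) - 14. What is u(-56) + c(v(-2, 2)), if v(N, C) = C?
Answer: -974/89 ≈ -10.944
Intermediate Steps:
k = -13 (k = 1 - 14 = -13)
c(U) = -13
G = 78
u(X) = 183/89 (u(X) = 2 - ((X - X) - 40)/(4*(100 + 78)) = 2 - (0 - 40)/(4*178) = 2 - (-10)/178 = 2 - ¼*(-20/89) = 2 + 5/89 = 183/89)
u(-56) + c(v(-2, 2)) = 183/89 - 13 = -974/89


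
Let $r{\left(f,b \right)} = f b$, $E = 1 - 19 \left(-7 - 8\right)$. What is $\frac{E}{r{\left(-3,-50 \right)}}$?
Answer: $\frac{143}{75} \approx 1.9067$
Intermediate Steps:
$E = 286$ ($E = 1 - -285 = 1 + 285 = 286$)
$r{\left(f,b \right)} = b f$
$\frac{E}{r{\left(-3,-50 \right)}} = \frac{286}{\left(-50\right) \left(-3\right)} = \frac{286}{150} = 286 \cdot \frac{1}{150} = \frac{143}{75}$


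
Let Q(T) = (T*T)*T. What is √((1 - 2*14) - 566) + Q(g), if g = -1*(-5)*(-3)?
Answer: -3375 + I*√593 ≈ -3375.0 + 24.352*I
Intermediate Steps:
g = -15 (g = 5*(-3) = -15)
Q(T) = T³ (Q(T) = T²*T = T³)
√((1 - 2*14) - 566) + Q(g) = √((1 - 2*14) - 566) + (-15)³ = √((1 - 28) - 566) - 3375 = √(-27 - 566) - 3375 = √(-593) - 3375 = I*√593 - 3375 = -3375 + I*√593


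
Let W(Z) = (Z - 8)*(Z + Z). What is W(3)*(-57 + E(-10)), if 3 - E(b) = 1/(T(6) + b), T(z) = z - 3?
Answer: 11310/7 ≈ 1615.7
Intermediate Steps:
T(z) = -3 + z
E(b) = 3 - 1/(3 + b) (E(b) = 3 - 1/((-3 + 6) + b) = 3 - 1/(3 + b))
W(Z) = 2*Z*(-8 + Z) (W(Z) = (-8 + Z)*(2*Z) = 2*Z*(-8 + Z))
W(3)*(-57 + E(-10)) = (2*3*(-8 + 3))*(-57 + (8 + 3*(-10))/(3 - 10)) = (2*3*(-5))*(-57 + (8 - 30)/(-7)) = -30*(-57 - ⅐*(-22)) = -30*(-57 + 22/7) = -30*(-377/7) = 11310/7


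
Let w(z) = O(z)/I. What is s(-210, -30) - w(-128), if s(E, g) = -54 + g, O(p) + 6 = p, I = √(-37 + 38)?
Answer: 50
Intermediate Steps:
I = 1 (I = √1 = 1)
O(p) = -6 + p
w(z) = -6 + z (w(z) = (-6 + z)/1 = (-6 + z)*1 = -6 + z)
s(-210, -30) - w(-128) = (-54 - 30) - (-6 - 128) = -84 - 1*(-134) = -84 + 134 = 50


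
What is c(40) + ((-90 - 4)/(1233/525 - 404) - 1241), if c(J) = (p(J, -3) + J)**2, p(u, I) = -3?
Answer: 9013442/70289 ≈ 128.23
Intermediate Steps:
c(J) = (-3 + J)**2
c(40) + ((-90 - 4)/(1233/525 - 404) - 1241) = (-3 + 40)**2 + ((-90 - 4)/(1233/525 - 404) - 1241) = 37**2 + (-94/(1233*(1/525) - 404) - 1241) = 1369 + (-94/(411/175 - 404) - 1241) = 1369 + (-94/(-70289/175) - 1241) = 1369 + (-94*(-175/70289) - 1241) = 1369 + (16450/70289 - 1241) = 1369 - 87212199/70289 = 9013442/70289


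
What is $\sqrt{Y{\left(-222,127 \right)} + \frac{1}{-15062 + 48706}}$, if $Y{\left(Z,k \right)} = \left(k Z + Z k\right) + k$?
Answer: $\frac{i \sqrt{15920719993113}}{16822} \approx 237.19 i$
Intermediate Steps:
$Y{\left(Z,k \right)} = k + 2 Z k$ ($Y{\left(Z,k \right)} = \left(Z k + Z k\right) + k = 2 Z k + k = k + 2 Z k$)
$\sqrt{Y{\left(-222,127 \right)} + \frac{1}{-15062 + 48706}} = \sqrt{127 \left(1 + 2 \left(-222\right)\right) + \frac{1}{-15062 + 48706}} = \sqrt{127 \left(1 - 444\right) + \frac{1}{33644}} = \sqrt{127 \left(-443\right) + \frac{1}{33644}} = \sqrt{-56261 + \frac{1}{33644}} = \sqrt{- \frac{1892845083}{33644}} = \frac{i \sqrt{15920719993113}}{16822}$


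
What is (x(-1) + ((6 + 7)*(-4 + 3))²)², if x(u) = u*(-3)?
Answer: 29584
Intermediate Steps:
x(u) = -3*u
(x(-1) + ((6 + 7)*(-4 + 3))²)² = (-3*(-1) + ((6 + 7)*(-4 + 3))²)² = (3 + (13*(-1))²)² = (3 + (-13)²)² = (3 + 169)² = 172² = 29584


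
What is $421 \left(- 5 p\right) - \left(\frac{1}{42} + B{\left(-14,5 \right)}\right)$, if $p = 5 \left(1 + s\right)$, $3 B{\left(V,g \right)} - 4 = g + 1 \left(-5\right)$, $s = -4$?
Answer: $\frac{442031}{14} \approx 31574.0$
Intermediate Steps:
$B{\left(V,g \right)} = - \frac{1}{3} + \frac{g}{3}$ ($B{\left(V,g \right)} = \frac{4}{3} + \frac{g + 1 \left(-5\right)}{3} = \frac{4}{3} + \frac{g - 5}{3} = \frac{4}{3} + \frac{-5 + g}{3} = \frac{4}{3} + \left(- \frac{5}{3} + \frac{g}{3}\right) = - \frac{1}{3} + \frac{g}{3}$)
$p = -15$ ($p = 5 \left(1 - 4\right) = 5 \left(-3\right) = -15$)
$421 \left(- 5 p\right) - \left(\frac{1}{42} + B{\left(-14,5 \right)}\right) = 421 \left(\left(-5\right) \left(-15\right)\right) - \left(- \frac{1}{3} + \frac{1}{42} + \frac{5}{3}\right) = 421 \cdot 75 - \frac{19}{14} = 31575 - \frac{19}{14} = \frac{442031}{14}$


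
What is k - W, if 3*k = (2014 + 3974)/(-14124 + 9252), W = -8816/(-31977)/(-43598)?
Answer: -6102296069/14895213102 ≈ -0.40968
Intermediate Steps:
W = -232/36687717 (W = -8816*(-1/31977)*(-1/43598) = (464/1683)*(-1/43598) = -232/36687717 ≈ -6.3236e-6)
k = -499/1218 (k = ((2014 + 3974)/(-14124 + 9252))/3 = (5988/(-4872))/3 = (5988*(-1/4872))/3 = (⅓)*(-499/406) = -499/1218 ≈ -0.40969)
k - W = -499/1218 - 1*(-232/36687717) = -499/1218 + 232/36687717 = -6102296069/14895213102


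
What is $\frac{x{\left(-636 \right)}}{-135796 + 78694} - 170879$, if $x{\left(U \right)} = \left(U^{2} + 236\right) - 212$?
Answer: $- \frac{1626322863}{9517} \approx -1.7089 \cdot 10^{5}$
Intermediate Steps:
$x{\left(U \right)} = 24 + U^{2}$ ($x{\left(U \right)} = \left(236 + U^{2}\right) - 212 = 24 + U^{2}$)
$\frac{x{\left(-636 \right)}}{-135796 + 78694} - 170879 = \frac{24 + \left(-636\right)^{2}}{-135796 + 78694} - 170879 = \frac{24 + 404496}{-57102} - 170879 = 404520 \left(- \frac{1}{57102}\right) - 170879 = - \frac{67420}{9517} - 170879 = - \frac{1626322863}{9517}$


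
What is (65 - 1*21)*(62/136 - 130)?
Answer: -96899/17 ≈ -5699.9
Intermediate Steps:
(65 - 1*21)*(62/136 - 130) = (65 - 21)*(62*(1/136) - 130) = 44*(31/68 - 130) = 44*(-8809/68) = -96899/17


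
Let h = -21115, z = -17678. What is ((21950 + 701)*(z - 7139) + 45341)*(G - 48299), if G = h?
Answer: 39016535287764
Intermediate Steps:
G = -21115
((21950 + 701)*(z - 7139) + 45341)*(G - 48299) = ((21950 + 701)*(-17678 - 7139) + 45341)*(-21115 - 48299) = (22651*(-24817) + 45341)*(-69414) = (-562129867 + 45341)*(-69414) = -562084526*(-69414) = 39016535287764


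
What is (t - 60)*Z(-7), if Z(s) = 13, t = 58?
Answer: -26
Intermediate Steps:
(t - 60)*Z(-7) = (58 - 60)*13 = -2*13 = -26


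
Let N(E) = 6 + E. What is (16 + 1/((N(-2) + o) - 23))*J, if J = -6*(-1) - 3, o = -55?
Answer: 3549/74 ≈ 47.959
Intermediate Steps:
J = 3 (J = 6 - 3 = 3)
(16 + 1/((N(-2) + o) - 23))*J = (16 + 1/(((6 - 2) - 55) - 23))*3 = (16 + 1/((4 - 55) - 23))*3 = (16 + 1/(-51 - 23))*3 = (16 + 1/(-74))*3 = (16 - 1/74)*3 = (1183/74)*3 = 3549/74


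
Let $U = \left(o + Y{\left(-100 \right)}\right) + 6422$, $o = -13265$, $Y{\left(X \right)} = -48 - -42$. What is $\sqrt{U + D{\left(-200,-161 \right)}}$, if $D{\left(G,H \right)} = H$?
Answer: $i \sqrt{7010} \approx 83.726 i$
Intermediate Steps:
$Y{\left(X \right)} = -6$ ($Y{\left(X \right)} = -48 + 42 = -6$)
$U = -6849$ ($U = \left(-13265 - 6\right) + 6422 = -13271 + 6422 = -6849$)
$\sqrt{U + D{\left(-200,-161 \right)}} = \sqrt{-6849 - 161} = \sqrt{-7010} = i \sqrt{7010}$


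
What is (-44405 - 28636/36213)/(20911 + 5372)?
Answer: -1608066901/951786279 ≈ -1.6895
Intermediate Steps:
(-44405 - 28636/36213)/(20911 + 5372) = (-44405 - 28636*1/36213)/26283 = (-44405 - 28636/36213)*(1/26283) = -1608066901/36213*1/26283 = -1608066901/951786279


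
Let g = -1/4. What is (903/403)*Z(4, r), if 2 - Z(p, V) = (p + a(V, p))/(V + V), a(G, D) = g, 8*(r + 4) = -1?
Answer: 24381/4433 ≈ 5.4999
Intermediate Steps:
g = -¼ (g = -1*¼ = -¼ ≈ -0.25000)
r = -33/8 (r = -4 + (⅛)*(-1) = -4 - ⅛ = -33/8 ≈ -4.1250)
a(G, D) = -¼
Z(p, V) = 2 - (-¼ + p)/(2*V) (Z(p, V) = 2 - (p - ¼)/(V + V) = 2 - (-¼ + p)/(2*V))
(903/403)*Z(4, r) = (903/403)*((1 - 4*4 + 16*(-33/8))/(8*(-33/8))) = (903*(1/403))*((⅛)*(-8/33)*(1 - 16 - 66)) = 903*((⅛)*(-8/33)*(-81))/403 = (903/403)*(27/11) = 24381/4433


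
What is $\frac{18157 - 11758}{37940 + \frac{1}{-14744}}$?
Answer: $\frac{10482984}{62154151} \approx 0.16866$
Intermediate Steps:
$\frac{18157 - 11758}{37940 + \frac{1}{-14744}} = \frac{6399}{37940 - \frac{1}{14744}} = \frac{6399}{\frac{559387359}{14744}} = 6399 \cdot \frac{14744}{559387359} = \frac{10482984}{62154151}$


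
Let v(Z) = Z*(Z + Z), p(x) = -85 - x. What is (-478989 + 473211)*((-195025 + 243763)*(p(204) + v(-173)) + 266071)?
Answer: -16776654079554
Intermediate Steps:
v(Z) = 2*Z² (v(Z) = Z*(2*Z) = 2*Z²)
(-478989 + 473211)*((-195025 + 243763)*(p(204) + v(-173)) + 266071) = (-478989 + 473211)*((-195025 + 243763)*((-85 - 1*204) + 2*(-173)²) + 266071) = -5778*(48738*((-85 - 204) + 2*29929) + 266071) = -5778*(48738*(-289 + 59858) + 266071) = -5778*(48738*59569 + 266071) = -5778*(2903273922 + 266071) = -5778*2903539993 = -16776654079554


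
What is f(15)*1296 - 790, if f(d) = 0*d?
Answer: -790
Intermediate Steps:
f(d) = 0
f(15)*1296 - 790 = 0*1296 - 790 = 0 - 790 = -790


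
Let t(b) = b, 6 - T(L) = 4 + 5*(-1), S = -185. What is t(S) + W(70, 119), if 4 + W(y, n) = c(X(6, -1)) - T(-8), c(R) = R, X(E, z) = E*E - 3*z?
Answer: -157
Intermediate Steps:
T(L) = 7 (T(L) = 6 - (4 + 5*(-1)) = 6 - (4 - 5) = 6 - 1*(-1) = 6 + 1 = 7)
X(E, z) = E² - 3*z
W(y, n) = 28 (W(y, n) = -4 + ((6² - 3*(-1)) - 1*7) = -4 + ((36 + 3) - 7) = -4 + (39 - 7) = -4 + 32 = 28)
t(S) + W(70, 119) = -185 + 28 = -157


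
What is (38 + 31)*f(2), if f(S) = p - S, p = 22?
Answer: 1380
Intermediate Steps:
f(S) = 22 - S
(38 + 31)*f(2) = (38 + 31)*(22 - 1*2) = 69*(22 - 2) = 69*20 = 1380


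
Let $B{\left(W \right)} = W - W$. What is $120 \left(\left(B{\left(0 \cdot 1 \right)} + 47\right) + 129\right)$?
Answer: $21120$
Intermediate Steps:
$B{\left(W \right)} = 0$
$120 \left(\left(B{\left(0 \cdot 1 \right)} + 47\right) + 129\right) = 120 \left(\left(0 + 47\right) + 129\right) = 120 \left(47 + 129\right) = 120 \cdot 176 = 21120$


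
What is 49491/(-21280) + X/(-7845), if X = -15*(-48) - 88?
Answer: -80341171/33388320 ≈ -2.4063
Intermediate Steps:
X = 632 (X = 720 - 88 = 632)
49491/(-21280) + X/(-7845) = 49491/(-21280) + 632/(-7845) = 49491*(-1/21280) + 632*(-1/7845) = -49491/21280 - 632/7845 = -80341171/33388320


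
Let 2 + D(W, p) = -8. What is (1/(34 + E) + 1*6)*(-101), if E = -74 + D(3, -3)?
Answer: -30199/50 ≈ -603.98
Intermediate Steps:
D(W, p) = -10 (D(W, p) = -2 - 8 = -10)
E = -84 (E = -74 - 10 = -84)
(1/(34 + E) + 1*6)*(-101) = (1/(34 - 84) + 1*6)*(-101) = (1/(-50) + 6)*(-101) = (-1/50 + 6)*(-101) = (299/50)*(-101) = -30199/50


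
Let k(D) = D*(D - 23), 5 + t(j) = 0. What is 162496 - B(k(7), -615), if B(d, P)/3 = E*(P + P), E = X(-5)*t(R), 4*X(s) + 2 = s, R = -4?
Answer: 389567/2 ≈ 1.9478e+5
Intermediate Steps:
t(j) = -5 (t(j) = -5 + 0 = -5)
X(s) = -½ + s/4
E = 35/4 (E = (-½ + (¼)*(-5))*(-5) = (-½ - 5/4)*(-5) = -7/4*(-5) = 35/4 ≈ 8.7500)
k(D) = D*(-23 + D)
B(d, P) = 105*P/2 (B(d, P) = 3*(35*(P + P)/4) = 3*(35*(2*P)/4) = 3*(35*P/2) = 105*P/2)
162496 - B(k(7), -615) = 162496 - 105*(-615)/2 = 162496 - 1*(-64575/2) = 162496 + 64575/2 = 389567/2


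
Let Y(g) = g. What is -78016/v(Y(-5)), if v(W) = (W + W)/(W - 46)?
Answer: -1989408/5 ≈ -3.9788e+5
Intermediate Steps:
v(W) = 2*W/(-46 + W) (v(W) = (2*W)/(-46 + W) = 2*W/(-46 + W))
-78016/v(Y(-5)) = -78016/(2*(-5)/(-46 - 5)) = -78016/(2*(-5)/(-51)) = -78016/(2*(-5)*(-1/51)) = -78016/10/51 = -78016*51/10 = -1989408/5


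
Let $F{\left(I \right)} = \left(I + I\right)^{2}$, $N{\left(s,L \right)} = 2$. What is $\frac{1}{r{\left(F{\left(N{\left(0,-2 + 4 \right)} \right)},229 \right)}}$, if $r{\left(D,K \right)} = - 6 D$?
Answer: $- \frac{1}{96} \approx -0.010417$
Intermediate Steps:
$F{\left(I \right)} = 4 I^{2}$ ($F{\left(I \right)} = \left(2 I\right)^{2} = 4 I^{2}$)
$\frac{1}{r{\left(F{\left(N{\left(0,-2 + 4 \right)} \right)},229 \right)}} = \frac{1}{\left(-6\right) 4 \cdot 2^{2}} = \frac{1}{\left(-6\right) 4 \cdot 4} = \frac{1}{\left(-6\right) 16} = \frac{1}{-96} = - \frac{1}{96}$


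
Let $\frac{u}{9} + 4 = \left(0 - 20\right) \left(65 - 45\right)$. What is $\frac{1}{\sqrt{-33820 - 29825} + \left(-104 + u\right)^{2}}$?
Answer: $\frac{2797520}{39130590764729} - \frac{i \sqrt{63645}}{195652953823645} \approx 7.1492 \cdot 10^{-8} - 1.2894 \cdot 10^{-12} i$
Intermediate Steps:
$u = -3636$ ($u = -36 + 9 \left(0 - 20\right) \left(65 - 45\right) = -36 + 9 \left(\left(-20\right) 20\right) = -36 + 9 \left(-400\right) = -36 - 3600 = -3636$)
$\frac{1}{\sqrt{-33820 - 29825} + \left(-104 + u\right)^{2}} = \frac{1}{\sqrt{-33820 - 29825} + \left(-104 - 3636\right)^{2}} = \frac{1}{\sqrt{-63645} + \left(-3740\right)^{2}} = \frac{1}{i \sqrt{63645} + 13987600} = \frac{1}{13987600 + i \sqrt{63645}}$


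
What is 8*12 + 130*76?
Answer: 9976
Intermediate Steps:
8*12 + 130*76 = 96 + 9880 = 9976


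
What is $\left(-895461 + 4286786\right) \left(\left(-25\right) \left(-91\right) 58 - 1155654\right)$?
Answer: $-3471712967800$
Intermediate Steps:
$\left(-895461 + 4286786\right) \left(\left(-25\right) \left(-91\right) 58 - 1155654\right) = 3391325 \left(2275 \cdot 58 - 1155654\right) = 3391325 \left(131950 - 1155654\right) = 3391325 \left(-1023704\right) = -3471712967800$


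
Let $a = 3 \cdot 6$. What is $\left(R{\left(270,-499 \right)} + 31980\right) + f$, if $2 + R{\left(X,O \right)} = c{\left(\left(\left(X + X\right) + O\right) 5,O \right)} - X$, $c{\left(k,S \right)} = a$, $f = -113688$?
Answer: $-81962$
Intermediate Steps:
$a = 18$
$c{\left(k,S \right)} = 18$
$R{\left(X,O \right)} = 16 - X$ ($R{\left(X,O \right)} = -2 - \left(-18 + X\right) = 16 - X$)
$\left(R{\left(270,-499 \right)} + 31980\right) + f = \left(\left(16 - 270\right) + 31980\right) - 113688 = \left(-254 + 31980\right) - 113688 = 31726 - 113688 = -81962$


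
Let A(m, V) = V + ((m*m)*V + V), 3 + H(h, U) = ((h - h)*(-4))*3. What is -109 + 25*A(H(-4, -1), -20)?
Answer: -5609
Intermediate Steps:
H(h, U) = -3 (H(h, U) = -3 + ((h - h)*(-4))*3 = -3 + (0*(-4))*3 = -3 + 0*3 = -3 + 0 = -3)
A(m, V) = 2*V + V*m² (A(m, V) = V + (m²*V + V) = V + (V*m² + V) = V + (V + V*m²) = 2*V + V*m²)
-109 + 25*A(H(-4, -1), -20) = -109 + 25*(-20*(2 + (-3)²)) = -109 + 25*(-20*(2 + 9)) = -109 + 25*(-20*11) = -109 + 25*(-220) = -109 - 5500 = -5609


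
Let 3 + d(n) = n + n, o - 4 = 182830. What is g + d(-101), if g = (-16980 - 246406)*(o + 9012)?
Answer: -50529550761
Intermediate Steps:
o = 182834 (o = 4 + 182830 = 182834)
g = -50529550556 (g = (-16980 - 246406)*(182834 + 9012) = -263386*191846 = -50529550556)
d(n) = -3 + 2*n (d(n) = -3 + (n + n) = -3 + 2*n)
g + d(-101) = -50529550556 + (-3 + 2*(-101)) = -50529550556 + (-3 - 202) = -50529550556 - 205 = -50529550761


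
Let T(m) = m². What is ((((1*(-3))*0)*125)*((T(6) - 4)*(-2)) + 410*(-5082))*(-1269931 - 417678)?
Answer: 3516335864580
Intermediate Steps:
((((1*(-3))*0)*125)*((T(6) - 4)*(-2)) + 410*(-5082))*(-1269931 - 417678) = ((((1*(-3))*0)*125)*((6² - 4)*(-2)) + 410*(-5082))*(-1269931 - 417678) = ((-3*0*125)*((36 - 4)*(-2)) - 2083620)*(-1687609) = ((0*125)*(32*(-2)) - 2083620)*(-1687609) = (0*(-64) - 2083620)*(-1687609) = (0 - 2083620)*(-1687609) = -2083620*(-1687609) = 3516335864580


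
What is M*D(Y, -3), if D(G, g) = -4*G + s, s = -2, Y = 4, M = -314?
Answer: 5652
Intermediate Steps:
D(G, g) = -2 - 4*G (D(G, g) = -4*G - 2 = -2 - 4*G)
M*D(Y, -3) = -314*(-2 - 4*4) = -314*(-2 - 16) = -314*(-18) = 5652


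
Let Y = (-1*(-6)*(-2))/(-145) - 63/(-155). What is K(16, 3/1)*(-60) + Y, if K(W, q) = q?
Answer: -806901/4495 ≈ -179.51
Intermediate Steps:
Y = 2199/4495 (Y = (6*(-2))*(-1/145) - 63*(-1/155) = -12*(-1/145) + 63/155 = 12/145 + 63/155 = 2199/4495 ≈ 0.48921)
K(16, 3/1)*(-60) + Y = (3/1)*(-60) + 2199/4495 = (3*1)*(-60) + 2199/4495 = 3*(-60) + 2199/4495 = -180 + 2199/4495 = -806901/4495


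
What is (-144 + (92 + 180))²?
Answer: 16384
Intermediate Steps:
(-144 + (92 + 180))² = (-144 + 272)² = 128² = 16384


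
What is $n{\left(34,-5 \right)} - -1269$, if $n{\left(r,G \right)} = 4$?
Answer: $1273$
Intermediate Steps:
$n{\left(34,-5 \right)} - -1269 = 4 - -1269 = 4 + 1269 = 1273$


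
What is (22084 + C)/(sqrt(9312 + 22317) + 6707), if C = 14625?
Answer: 246207263/44952220 - 36709*sqrt(31629)/44952220 ≈ 5.3319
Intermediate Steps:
(22084 + C)/(sqrt(9312 + 22317) + 6707) = (22084 + 14625)/(sqrt(9312 + 22317) + 6707) = 36709/(sqrt(31629) + 6707) = 36709/(6707 + sqrt(31629))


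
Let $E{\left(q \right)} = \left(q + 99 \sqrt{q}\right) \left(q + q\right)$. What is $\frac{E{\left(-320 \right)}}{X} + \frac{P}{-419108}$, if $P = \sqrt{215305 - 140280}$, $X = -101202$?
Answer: $- \frac{102400}{50601} - \frac{5 \sqrt{3001}}{419108} + \frac{84480 i \sqrt{5}}{16867} \approx -2.0243 + 11.2 i$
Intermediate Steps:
$P = 5 \sqrt{3001}$ ($P = \sqrt{75025} = 5 \sqrt{3001} \approx 273.91$)
$E{\left(q \right)} = 2 q \left(q + 99 \sqrt{q}\right)$ ($E{\left(q \right)} = \left(q + 99 \sqrt{q}\right) 2 q = 2 q \left(q + 99 \sqrt{q}\right)$)
$\frac{E{\left(-320 \right)}}{X} + \frac{P}{-419108} = \frac{2 \left(-320\right)^{2} + 198 \left(-320\right)^{\frac{3}{2}}}{-101202} + \frac{5 \sqrt{3001}}{-419108} = \left(2 \cdot 102400 + 198 \left(- 2560 i \sqrt{5}\right)\right) \left(- \frac{1}{101202}\right) + 5 \sqrt{3001} \left(- \frac{1}{419108}\right) = \left(204800 - 506880 i \sqrt{5}\right) \left(- \frac{1}{101202}\right) - \frac{5 \sqrt{3001}}{419108} = \left(- \frac{102400}{50601} + \frac{84480 i \sqrt{5}}{16867}\right) - \frac{5 \sqrt{3001}}{419108} = - \frac{102400}{50601} - \frac{5 \sqrt{3001}}{419108} + \frac{84480 i \sqrt{5}}{16867}$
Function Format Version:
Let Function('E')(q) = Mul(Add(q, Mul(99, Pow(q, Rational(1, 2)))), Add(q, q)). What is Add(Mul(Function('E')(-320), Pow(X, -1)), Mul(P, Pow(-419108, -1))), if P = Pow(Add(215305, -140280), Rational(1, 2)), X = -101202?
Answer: Add(Rational(-102400, 50601), Mul(Rational(-5, 419108), Pow(3001, Rational(1, 2))), Mul(Rational(84480, 16867), I, Pow(5, Rational(1, 2)))) ≈ Add(-2.0243, Mul(11.200, I))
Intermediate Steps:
P = Mul(5, Pow(3001, Rational(1, 2))) (P = Pow(75025, Rational(1, 2)) = Mul(5, Pow(3001, Rational(1, 2))) ≈ 273.91)
Function('E')(q) = Mul(2, q, Add(q, Mul(99, Pow(q, Rational(1, 2))))) (Function('E')(q) = Mul(Add(q, Mul(99, Pow(q, Rational(1, 2)))), Mul(2, q)) = Mul(2, q, Add(q, Mul(99, Pow(q, Rational(1, 2))))))
Add(Mul(Function('E')(-320), Pow(X, -1)), Mul(P, Pow(-419108, -1))) = Add(Mul(Add(Mul(2, Pow(-320, 2)), Mul(198, Pow(-320, Rational(3, 2)))), Pow(-101202, -1)), Mul(Mul(5, Pow(3001, Rational(1, 2))), Pow(-419108, -1))) = Add(Mul(Add(Mul(2, 102400), Mul(198, Mul(-2560, I, Pow(5, Rational(1, 2))))), Rational(-1, 101202)), Mul(Mul(5, Pow(3001, Rational(1, 2))), Rational(-1, 419108))) = Add(Mul(Add(204800, Mul(-506880, I, Pow(5, Rational(1, 2)))), Rational(-1, 101202)), Mul(Rational(-5, 419108), Pow(3001, Rational(1, 2)))) = Add(Add(Rational(-102400, 50601), Mul(Rational(84480, 16867), I, Pow(5, Rational(1, 2)))), Mul(Rational(-5, 419108), Pow(3001, Rational(1, 2)))) = Add(Rational(-102400, 50601), Mul(Rational(-5, 419108), Pow(3001, Rational(1, 2))), Mul(Rational(84480, 16867), I, Pow(5, Rational(1, 2))))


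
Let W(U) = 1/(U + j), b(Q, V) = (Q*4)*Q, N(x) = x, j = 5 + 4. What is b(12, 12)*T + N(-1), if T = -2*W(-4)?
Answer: -1157/5 ≈ -231.40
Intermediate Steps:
j = 9
b(Q, V) = 4*Q² (b(Q, V) = (4*Q)*Q = 4*Q²)
W(U) = 1/(9 + U) (W(U) = 1/(U + 9) = 1/(9 + U))
T = -⅖ (T = -2/(9 - 4) = -2/5 = -2*⅕ = -⅖ ≈ -0.40000)
b(12, 12)*T + N(-1) = (4*12²)*(-⅖) - 1 = (4*144)*(-⅖) - 1 = 576*(-⅖) - 1 = -1152/5 - 1 = -1157/5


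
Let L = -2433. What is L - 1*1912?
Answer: -4345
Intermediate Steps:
L - 1*1912 = -2433 - 1*1912 = -2433 - 1912 = -4345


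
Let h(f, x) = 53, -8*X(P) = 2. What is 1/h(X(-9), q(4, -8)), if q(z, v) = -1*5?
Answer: 1/53 ≈ 0.018868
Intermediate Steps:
X(P) = -¼ (X(P) = -⅛*2 = -¼)
q(z, v) = -5
1/h(X(-9), q(4, -8)) = 1/53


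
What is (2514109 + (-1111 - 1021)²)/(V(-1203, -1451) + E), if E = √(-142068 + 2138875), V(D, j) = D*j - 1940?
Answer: 12309093512729/3040184296962 - 7059533*√1996807/3040184296962 ≈ 4.0455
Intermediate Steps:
V(D, j) = -1940 + D*j
E = √1996807 ≈ 1413.1
(2514109 + (-1111 - 1021)²)/(V(-1203, -1451) + E) = (2514109 + (-1111 - 1021)²)/((-1940 - 1203*(-1451)) + √1996807) = (2514109 + (-2132)²)/((-1940 + 1745553) + √1996807) = (2514109 + 4545424)/(1743613 + √1996807) = 7059533/(1743613 + √1996807)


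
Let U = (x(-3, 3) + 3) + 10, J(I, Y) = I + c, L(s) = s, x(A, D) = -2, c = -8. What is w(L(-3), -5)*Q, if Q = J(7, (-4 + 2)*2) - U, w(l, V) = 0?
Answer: 0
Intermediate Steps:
J(I, Y) = -8 + I (J(I, Y) = I - 8 = -8 + I)
U = 11 (U = (-2 + 3) + 10 = 1 + 10 = 11)
Q = -12 (Q = (-8 + 7) - 1*11 = -1 - 11 = -12)
w(L(-3), -5)*Q = 0*(-12) = 0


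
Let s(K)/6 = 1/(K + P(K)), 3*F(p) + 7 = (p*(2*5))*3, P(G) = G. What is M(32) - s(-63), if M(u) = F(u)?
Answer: 2224/7 ≈ 317.71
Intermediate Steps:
F(p) = -7/3 + 10*p (F(p) = -7/3 + ((p*(2*5))*3)/3 = -7/3 + ((p*10)*3)/3 = -7/3 + ((10*p)*3)/3 = -7/3 + (30*p)/3 = -7/3 + 10*p)
M(u) = -7/3 + 10*u
s(K) = 3/K (s(K) = 6/(K + K) = 6/((2*K)) = 6*(1/(2*K)) = 3/K)
M(32) - s(-63) = (-7/3 + 10*32) - 3/(-63) = (-7/3 + 320) - 3*(-1)/63 = 953/3 - 1*(-1/21) = 953/3 + 1/21 = 2224/7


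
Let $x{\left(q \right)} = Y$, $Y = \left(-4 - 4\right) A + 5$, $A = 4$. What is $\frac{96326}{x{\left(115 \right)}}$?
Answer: $- \frac{96326}{27} \approx -3567.6$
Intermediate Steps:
$Y = -27$ ($Y = \left(-4 - 4\right) 4 + 5 = \left(-8\right) 4 + 5 = -32 + 5 = -27$)
$x{\left(q \right)} = -27$
$\frac{96326}{x{\left(115 \right)}} = \frac{96326}{-27} = 96326 \left(- \frac{1}{27}\right) = - \frac{96326}{27}$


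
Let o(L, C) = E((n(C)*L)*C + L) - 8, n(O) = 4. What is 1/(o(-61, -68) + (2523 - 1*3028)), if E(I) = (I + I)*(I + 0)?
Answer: 1/546547409 ≈ 1.8297e-9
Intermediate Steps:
E(I) = 2*I² (E(I) = (2*I)*I = 2*I²)
o(L, C) = -8 + 2*(L + 4*C*L)² (o(L, C) = 2*((4*L)*C + L)² - 8 = 2*(4*C*L + L)² - 8 = 2*(L + 4*C*L)² - 8 = -8 + 2*(L + 4*C*L)²)
1/(o(-61, -68) + (2523 - 1*3028)) = 1/((-8 + 2*(-61)²*(1 + 4*(-68))²) + (2523 - 1*3028)) = 1/((-8 + 2*3721*(1 - 272)²) + (2523 - 3028)) = 1/((-8 + 2*3721*(-271)²) - 505) = 1/((-8 + 2*3721*73441) - 505) = 1/((-8 + 546547922) - 505) = 1/(546547914 - 505) = 1/546547409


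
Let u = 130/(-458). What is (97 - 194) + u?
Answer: -22278/229 ≈ -97.284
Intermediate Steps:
u = -65/229 (u = 130*(-1/458) = -65/229 ≈ -0.28384)
(97 - 194) + u = (97 - 194) - 65/229 = -97 - 65/229 = -22278/229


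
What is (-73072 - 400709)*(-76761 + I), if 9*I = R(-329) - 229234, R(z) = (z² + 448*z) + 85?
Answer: 151475524123/3 ≈ 5.0492e+10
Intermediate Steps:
R(z) = 85 + z² + 448*z
I = -268300/9 (I = ((85 + (-329)² + 448*(-329)) - 229234)/9 = ((85 + 108241 - 147392) - 229234)/9 = (-39066 - 229234)/9 = (⅑)*(-268300) = -268300/9 ≈ -29811.)
(-73072 - 400709)*(-76761 + I) = (-73072 - 400709)*(-76761 - 268300/9) = -473781*(-959149/9) = 151475524123/3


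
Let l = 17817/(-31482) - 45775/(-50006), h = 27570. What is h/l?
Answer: 164405851335/2083832 ≈ 78896.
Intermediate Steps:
l = 4167664/11926431 (l = 17817*(-1/31482) - 45775*(-1/50006) = -5939/10494 + 45775/50006 = 4167664/11926431 ≈ 0.34945)
h/l = 27570/(4167664/11926431) = 27570*(11926431/4167664) = 164405851335/2083832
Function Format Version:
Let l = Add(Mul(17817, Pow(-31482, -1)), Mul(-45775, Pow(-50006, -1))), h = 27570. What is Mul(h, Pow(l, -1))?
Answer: Rational(164405851335, 2083832) ≈ 78896.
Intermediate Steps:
l = Rational(4167664, 11926431) (l = Add(Mul(17817, Rational(-1, 31482)), Mul(-45775, Rational(-1, 50006))) = Add(Rational(-5939, 10494), Rational(45775, 50006)) = Rational(4167664, 11926431) ≈ 0.34945)
Mul(h, Pow(l, -1)) = Mul(27570, Pow(Rational(4167664, 11926431), -1)) = Mul(27570, Rational(11926431, 4167664)) = Rational(164405851335, 2083832)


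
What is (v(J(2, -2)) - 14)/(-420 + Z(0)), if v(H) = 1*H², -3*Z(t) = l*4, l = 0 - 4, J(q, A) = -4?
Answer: -3/622 ≈ -0.0048231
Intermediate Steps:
l = -4
Z(t) = 16/3 (Z(t) = -(-4)*4/3 = -⅓*(-16) = 16/3)
v(H) = H²
(v(J(2, -2)) - 14)/(-420 + Z(0)) = ((-4)² - 14)/(-420 + 16/3) = (16 - 14)/(-1244/3) = 2*(-3/1244) = -3/622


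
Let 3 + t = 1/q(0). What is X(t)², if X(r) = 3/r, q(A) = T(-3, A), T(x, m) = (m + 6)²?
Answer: 11664/11449 ≈ 1.0188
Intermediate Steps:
T(x, m) = (6 + m)²
q(A) = (6 + A)²
t = -107/36 (t = -3 + 1/((6 + 0)²) = -3 + 1/(6²) = -3 + 1/36 = -107/36 ≈ -2.9722)
X(t)² = (3/(-107/36))² = (3*(-36/107))² = (-108/107)² = 11664/11449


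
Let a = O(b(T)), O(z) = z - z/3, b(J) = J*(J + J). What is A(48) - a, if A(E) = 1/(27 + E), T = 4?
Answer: -533/25 ≈ -21.320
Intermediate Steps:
b(J) = 2*J² (b(J) = J*(2*J) = 2*J²)
O(z) = 2*z/3 (O(z) = z - z/3 = 2*z/3)
a = 64/3 (a = 2*(2*4²)/3 = 2*(2*16)/3 = (⅔)*32 = 64/3 ≈ 21.333)
A(48) - a = 1/(27 + 48) - 1*64/3 = 1/75 - 64/3 = -533/25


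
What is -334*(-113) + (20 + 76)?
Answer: 37838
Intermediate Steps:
-334*(-113) + (20 + 76) = 37742 + 96 = 37838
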